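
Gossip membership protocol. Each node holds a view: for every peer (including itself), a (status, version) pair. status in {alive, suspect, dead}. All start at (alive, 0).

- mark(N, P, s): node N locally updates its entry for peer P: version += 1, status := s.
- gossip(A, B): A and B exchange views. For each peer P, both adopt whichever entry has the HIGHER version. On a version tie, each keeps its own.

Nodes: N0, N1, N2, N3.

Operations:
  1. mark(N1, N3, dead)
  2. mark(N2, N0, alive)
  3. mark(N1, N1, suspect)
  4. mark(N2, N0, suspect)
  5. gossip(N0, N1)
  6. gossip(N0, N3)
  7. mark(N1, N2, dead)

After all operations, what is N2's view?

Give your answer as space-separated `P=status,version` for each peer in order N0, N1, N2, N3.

Answer: N0=suspect,2 N1=alive,0 N2=alive,0 N3=alive,0

Derivation:
Op 1: N1 marks N3=dead -> (dead,v1)
Op 2: N2 marks N0=alive -> (alive,v1)
Op 3: N1 marks N1=suspect -> (suspect,v1)
Op 4: N2 marks N0=suspect -> (suspect,v2)
Op 5: gossip N0<->N1 -> N0.N0=(alive,v0) N0.N1=(suspect,v1) N0.N2=(alive,v0) N0.N3=(dead,v1) | N1.N0=(alive,v0) N1.N1=(suspect,v1) N1.N2=(alive,v0) N1.N3=(dead,v1)
Op 6: gossip N0<->N3 -> N0.N0=(alive,v0) N0.N1=(suspect,v1) N0.N2=(alive,v0) N0.N3=(dead,v1) | N3.N0=(alive,v0) N3.N1=(suspect,v1) N3.N2=(alive,v0) N3.N3=(dead,v1)
Op 7: N1 marks N2=dead -> (dead,v1)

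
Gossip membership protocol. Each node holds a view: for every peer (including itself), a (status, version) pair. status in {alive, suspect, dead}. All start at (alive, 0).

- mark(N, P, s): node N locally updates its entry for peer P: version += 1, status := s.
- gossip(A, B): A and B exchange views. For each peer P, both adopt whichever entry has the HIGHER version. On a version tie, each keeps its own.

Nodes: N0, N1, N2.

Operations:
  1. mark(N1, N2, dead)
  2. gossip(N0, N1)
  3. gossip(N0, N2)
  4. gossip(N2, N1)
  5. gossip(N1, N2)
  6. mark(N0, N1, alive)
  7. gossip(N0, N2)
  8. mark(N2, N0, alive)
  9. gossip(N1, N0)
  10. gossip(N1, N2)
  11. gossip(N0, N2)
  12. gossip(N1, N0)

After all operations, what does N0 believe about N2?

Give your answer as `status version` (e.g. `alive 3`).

Answer: dead 1

Derivation:
Op 1: N1 marks N2=dead -> (dead,v1)
Op 2: gossip N0<->N1 -> N0.N0=(alive,v0) N0.N1=(alive,v0) N0.N2=(dead,v1) | N1.N0=(alive,v0) N1.N1=(alive,v0) N1.N2=(dead,v1)
Op 3: gossip N0<->N2 -> N0.N0=(alive,v0) N0.N1=(alive,v0) N0.N2=(dead,v1) | N2.N0=(alive,v0) N2.N1=(alive,v0) N2.N2=(dead,v1)
Op 4: gossip N2<->N1 -> N2.N0=(alive,v0) N2.N1=(alive,v0) N2.N2=(dead,v1) | N1.N0=(alive,v0) N1.N1=(alive,v0) N1.N2=(dead,v1)
Op 5: gossip N1<->N2 -> N1.N0=(alive,v0) N1.N1=(alive,v0) N1.N2=(dead,v1) | N2.N0=(alive,v0) N2.N1=(alive,v0) N2.N2=(dead,v1)
Op 6: N0 marks N1=alive -> (alive,v1)
Op 7: gossip N0<->N2 -> N0.N0=(alive,v0) N0.N1=(alive,v1) N0.N2=(dead,v1) | N2.N0=(alive,v0) N2.N1=(alive,v1) N2.N2=(dead,v1)
Op 8: N2 marks N0=alive -> (alive,v1)
Op 9: gossip N1<->N0 -> N1.N0=(alive,v0) N1.N1=(alive,v1) N1.N2=(dead,v1) | N0.N0=(alive,v0) N0.N1=(alive,v1) N0.N2=(dead,v1)
Op 10: gossip N1<->N2 -> N1.N0=(alive,v1) N1.N1=(alive,v1) N1.N2=(dead,v1) | N2.N0=(alive,v1) N2.N1=(alive,v1) N2.N2=(dead,v1)
Op 11: gossip N0<->N2 -> N0.N0=(alive,v1) N0.N1=(alive,v1) N0.N2=(dead,v1) | N2.N0=(alive,v1) N2.N1=(alive,v1) N2.N2=(dead,v1)
Op 12: gossip N1<->N0 -> N1.N0=(alive,v1) N1.N1=(alive,v1) N1.N2=(dead,v1) | N0.N0=(alive,v1) N0.N1=(alive,v1) N0.N2=(dead,v1)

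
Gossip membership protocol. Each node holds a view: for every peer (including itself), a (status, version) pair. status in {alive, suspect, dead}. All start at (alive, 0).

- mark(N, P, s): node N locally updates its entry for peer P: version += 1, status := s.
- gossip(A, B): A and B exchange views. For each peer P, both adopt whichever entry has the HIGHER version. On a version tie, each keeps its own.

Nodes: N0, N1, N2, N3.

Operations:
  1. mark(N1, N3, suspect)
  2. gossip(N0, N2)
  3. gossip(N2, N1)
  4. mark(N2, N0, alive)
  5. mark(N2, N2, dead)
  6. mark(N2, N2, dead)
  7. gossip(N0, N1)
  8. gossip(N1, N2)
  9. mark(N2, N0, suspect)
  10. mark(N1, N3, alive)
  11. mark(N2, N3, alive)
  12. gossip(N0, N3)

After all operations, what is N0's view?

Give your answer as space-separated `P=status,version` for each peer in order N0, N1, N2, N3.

Op 1: N1 marks N3=suspect -> (suspect,v1)
Op 2: gossip N0<->N2 -> N0.N0=(alive,v0) N0.N1=(alive,v0) N0.N2=(alive,v0) N0.N3=(alive,v0) | N2.N0=(alive,v0) N2.N1=(alive,v0) N2.N2=(alive,v0) N2.N3=(alive,v0)
Op 3: gossip N2<->N1 -> N2.N0=(alive,v0) N2.N1=(alive,v0) N2.N2=(alive,v0) N2.N3=(suspect,v1) | N1.N0=(alive,v0) N1.N1=(alive,v0) N1.N2=(alive,v0) N1.N3=(suspect,v1)
Op 4: N2 marks N0=alive -> (alive,v1)
Op 5: N2 marks N2=dead -> (dead,v1)
Op 6: N2 marks N2=dead -> (dead,v2)
Op 7: gossip N0<->N1 -> N0.N0=(alive,v0) N0.N1=(alive,v0) N0.N2=(alive,v0) N0.N3=(suspect,v1) | N1.N0=(alive,v0) N1.N1=(alive,v0) N1.N2=(alive,v0) N1.N3=(suspect,v1)
Op 8: gossip N1<->N2 -> N1.N0=(alive,v1) N1.N1=(alive,v0) N1.N2=(dead,v2) N1.N3=(suspect,v1) | N2.N0=(alive,v1) N2.N1=(alive,v0) N2.N2=(dead,v2) N2.N3=(suspect,v1)
Op 9: N2 marks N0=suspect -> (suspect,v2)
Op 10: N1 marks N3=alive -> (alive,v2)
Op 11: N2 marks N3=alive -> (alive,v2)
Op 12: gossip N0<->N3 -> N0.N0=(alive,v0) N0.N1=(alive,v0) N0.N2=(alive,v0) N0.N3=(suspect,v1) | N3.N0=(alive,v0) N3.N1=(alive,v0) N3.N2=(alive,v0) N3.N3=(suspect,v1)

Answer: N0=alive,0 N1=alive,0 N2=alive,0 N3=suspect,1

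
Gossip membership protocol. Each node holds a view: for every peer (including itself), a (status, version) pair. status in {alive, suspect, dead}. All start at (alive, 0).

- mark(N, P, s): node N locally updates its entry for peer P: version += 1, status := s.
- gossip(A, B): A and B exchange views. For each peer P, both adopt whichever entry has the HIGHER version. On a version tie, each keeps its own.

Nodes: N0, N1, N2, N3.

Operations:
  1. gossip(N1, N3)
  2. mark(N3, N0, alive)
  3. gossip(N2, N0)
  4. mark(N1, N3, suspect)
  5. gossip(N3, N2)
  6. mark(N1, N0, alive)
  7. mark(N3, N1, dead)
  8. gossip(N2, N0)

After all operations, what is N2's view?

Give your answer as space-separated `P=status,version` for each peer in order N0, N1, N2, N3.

Op 1: gossip N1<->N3 -> N1.N0=(alive,v0) N1.N1=(alive,v0) N1.N2=(alive,v0) N1.N3=(alive,v0) | N3.N0=(alive,v0) N3.N1=(alive,v0) N3.N2=(alive,v0) N3.N3=(alive,v0)
Op 2: N3 marks N0=alive -> (alive,v1)
Op 3: gossip N2<->N0 -> N2.N0=(alive,v0) N2.N1=(alive,v0) N2.N2=(alive,v0) N2.N3=(alive,v0) | N0.N0=(alive,v0) N0.N1=(alive,v0) N0.N2=(alive,v0) N0.N3=(alive,v0)
Op 4: N1 marks N3=suspect -> (suspect,v1)
Op 5: gossip N3<->N2 -> N3.N0=(alive,v1) N3.N1=(alive,v0) N3.N2=(alive,v0) N3.N3=(alive,v0) | N2.N0=(alive,v1) N2.N1=(alive,v0) N2.N2=(alive,v0) N2.N3=(alive,v0)
Op 6: N1 marks N0=alive -> (alive,v1)
Op 7: N3 marks N1=dead -> (dead,v1)
Op 8: gossip N2<->N0 -> N2.N0=(alive,v1) N2.N1=(alive,v0) N2.N2=(alive,v0) N2.N3=(alive,v0) | N0.N0=(alive,v1) N0.N1=(alive,v0) N0.N2=(alive,v0) N0.N3=(alive,v0)

Answer: N0=alive,1 N1=alive,0 N2=alive,0 N3=alive,0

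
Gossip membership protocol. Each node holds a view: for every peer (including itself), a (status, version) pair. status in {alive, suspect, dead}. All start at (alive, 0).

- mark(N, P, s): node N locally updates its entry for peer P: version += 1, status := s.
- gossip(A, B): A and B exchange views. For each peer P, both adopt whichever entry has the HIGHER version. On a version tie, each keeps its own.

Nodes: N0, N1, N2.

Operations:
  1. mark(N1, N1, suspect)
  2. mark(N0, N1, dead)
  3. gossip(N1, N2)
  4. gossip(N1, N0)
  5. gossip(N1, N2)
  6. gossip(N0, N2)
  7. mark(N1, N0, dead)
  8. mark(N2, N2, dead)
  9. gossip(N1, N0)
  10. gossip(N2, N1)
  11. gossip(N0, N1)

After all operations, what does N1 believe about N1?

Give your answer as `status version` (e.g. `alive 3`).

Op 1: N1 marks N1=suspect -> (suspect,v1)
Op 2: N0 marks N1=dead -> (dead,v1)
Op 3: gossip N1<->N2 -> N1.N0=(alive,v0) N1.N1=(suspect,v1) N1.N2=(alive,v0) | N2.N0=(alive,v0) N2.N1=(suspect,v1) N2.N2=(alive,v0)
Op 4: gossip N1<->N0 -> N1.N0=(alive,v0) N1.N1=(suspect,v1) N1.N2=(alive,v0) | N0.N0=(alive,v0) N0.N1=(dead,v1) N0.N2=(alive,v0)
Op 5: gossip N1<->N2 -> N1.N0=(alive,v0) N1.N1=(suspect,v1) N1.N2=(alive,v0) | N2.N0=(alive,v0) N2.N1=(suspect,v1) N2.N2=(alive,v0)
Op 6: gossip N0<->N2 -> N0.N0=(alive,v0) N0.N1=(dead,v1) N0.N2=(alive,v0) | N2.N0=(alive,v0) N2.N1=(suspect,v1) N2.N2=(alive,v0)
Op 7: N1 marks N0=dead -> (dead,v1)
Op 8: N2 marks N2=dead -> (dead,v1)
Op 9: gossip N1<->N0 -> N1.N0=(dead,v1) N1.N1=(suspect,v1) N1.N2=(alive,v0) | N0.N0=(dead,v1) N0.N1=(dead,v1) N0.N2=(alive,v0)
Op 10: gossip N2<->N1 -> N2.N0=(dead,v1) N2.N1=(suspect,v1) N2.N2=(dead,v1) | N1.N0=(dead,v1) N1.N1=(suspect,v1) N1.N2=(dead,v1)
Op 11: gossip N0<->N1 -> N0.N0=(dead,v1) N0.N1=(dead,v1) N0.N2=(dead,v1) | N1.N0=(dead,v1) N1.N1=(suspect,v1) N1.N2=(dead,v1)

Answer: suspect 1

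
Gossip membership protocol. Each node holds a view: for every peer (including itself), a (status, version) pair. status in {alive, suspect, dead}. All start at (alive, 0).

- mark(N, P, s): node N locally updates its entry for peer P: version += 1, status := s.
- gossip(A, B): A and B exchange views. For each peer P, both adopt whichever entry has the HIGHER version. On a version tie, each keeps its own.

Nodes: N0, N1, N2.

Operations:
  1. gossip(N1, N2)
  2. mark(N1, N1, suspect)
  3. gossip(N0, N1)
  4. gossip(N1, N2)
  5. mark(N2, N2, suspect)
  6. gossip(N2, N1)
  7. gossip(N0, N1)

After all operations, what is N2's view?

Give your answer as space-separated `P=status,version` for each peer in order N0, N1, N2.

Op 1: gossip N1<->N2 -> N1.N0=(alive,v0) N1.N1=(alive,v0) N1.N2=(alive,v0) | N2.N0=(alive,v0) N2.N1=(alive,v0) N2.N2=(alive,v0)
Op 2: N1 marks N1=suspect -> (suspect,v1)
Op 3: gossip N0<->N1 -> N0.N0=(alive,v0) N0.N1=(suspect,v1) N0.N2=(alive,v0) | N1.N0=(alive,v0) N1.N1=(suspect,v1) N1.N2=(alive,v0)
Op 4: gossip N1<->N2 -> N1.N0=(alive,v0) N1.N1=(suspect,v1) N1.N2=(alive,v0) | N2.N0=(alive,v0) N2.N1=(suspect,v1) N2.N2=(alive,v0)
Op 5: N2 marks N2=suspect -> (suspect,v1)
Op 6: gossip N2<->N1 -> N2.N0=(alive,v0) N2.N1=(suspect,v1) N2.N2=(suspect,v1) | N1.N0=(alive,v0) N1.N1=(suspect,v1) N1.N2=(suspect,v1)
Op 7: gossip N0<->N1 -> N0.N0=(alive,v0) N0.N1=(suspect,v1) N0.N2=(suspect,v1) | N1.N0=(alive,v0) N1.N1=(suspect,v1) N1.N2=(suspect,v1)

Answer: N0=alive,0 N1=suspect,1 N2=suspect,1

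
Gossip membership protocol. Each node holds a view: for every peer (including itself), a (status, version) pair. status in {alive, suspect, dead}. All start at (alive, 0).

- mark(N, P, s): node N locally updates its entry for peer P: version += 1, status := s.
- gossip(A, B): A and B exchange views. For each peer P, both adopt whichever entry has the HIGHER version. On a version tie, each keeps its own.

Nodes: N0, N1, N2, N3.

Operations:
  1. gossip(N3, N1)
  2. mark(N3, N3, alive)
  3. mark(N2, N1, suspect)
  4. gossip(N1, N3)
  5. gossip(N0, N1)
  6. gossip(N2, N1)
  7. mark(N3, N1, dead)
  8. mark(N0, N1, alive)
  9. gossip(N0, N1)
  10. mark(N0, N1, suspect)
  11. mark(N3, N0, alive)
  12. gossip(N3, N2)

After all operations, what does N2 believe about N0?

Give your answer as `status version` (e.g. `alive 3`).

Answer: alive 1

Derivation:
Op 1: gossip N3<->N1 -> N3.N0=(alive,v0) N3.N1=(alive,v0) N3.N2=(alive,v0) N3.N3=(alive,v0) | N1.N0=(alive,v0) N1.N1=(alive,v0) N1.N2=(alive,v0) N1.N3=(alive,v0)
Op 2: N3 marks N3=alive -> (alive,v1)
Op 3: N2 marks N1=suspect -> (suspect,v1)
Op 4: gossip N1<->N3 -> N1.N0=(alive,v0) N1.N1=(alive,v0) N1.N2=(alive,v0) N1.N3=(alive,v1) | N3.N0=(alive,v0) N3.N1=(alive,v0) N3.N2=(alive,v0) N3.N3=(alive,v1)
Op 5: gossip N0<->N1 -> N0.N0=(alive,v0) N0.N1=(alive,v0) N0.N2=(alive,v0) N0.N3=(alive,v1) | N1.N0=(alive,v0) N1.N1=(alive,v0) N1.N2=(alive,v0) N1.N3=(alive,v1)
Op 6: gossip N2<->N1 -> N2.N0=(alive,v0) N2.N1=(suspect,v1) N2.N2=(alive,v0) N2.N3=(alive,v1) | N1.N0=(alive,v0) N1.N1=(suspect,v1) N1.N2=(alive,v0) N1.N3=(alive,v1)
Op 7: N3 marks N1=dead -> (dead,v1)
Op 8: N0 marks N1=alive -> (alive,v1)
Op 9: gossip N0<->N1 -> N0.N0=(alive,v0) N0.N1=(alive,v1) N0.N2=(alive,v0) N0.N3=(alive,v1) | N1.N0=(alive,v0) N1.N1=(suspect,v1) N1.N2=(alive,v0) N1.N3=(alive,v1)
Op 10: N0 marks N1=suspect -> (suspect,v2)
Op 11: N3 marks N0=alive -> (alive,v1)
Op 12: gossip N3<->N2 -> N3.N0=(alive,v1) N3.N1=(dead,v1) N3.N2=(alive,v0) N3.N3=(alive,v1) | N2.N0=(alive,v1) N2.N1=(suspect,v1) N2.N2=(alive,v0) N2.N3=(alive,v1)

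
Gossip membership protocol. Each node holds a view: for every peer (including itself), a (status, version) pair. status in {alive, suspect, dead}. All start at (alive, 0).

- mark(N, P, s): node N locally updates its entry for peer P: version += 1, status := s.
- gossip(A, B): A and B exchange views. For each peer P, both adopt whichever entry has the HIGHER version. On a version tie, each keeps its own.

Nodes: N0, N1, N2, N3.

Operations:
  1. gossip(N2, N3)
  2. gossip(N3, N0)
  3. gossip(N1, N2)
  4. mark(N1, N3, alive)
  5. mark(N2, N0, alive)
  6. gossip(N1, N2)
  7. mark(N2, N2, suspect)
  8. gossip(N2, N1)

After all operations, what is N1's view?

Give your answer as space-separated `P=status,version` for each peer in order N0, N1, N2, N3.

Op 1: gossip N2<->N3 -> N2.N0=(alive,v0) N2.N1=(alive,v0) N2.N2=(alive,v0) N2.N3=(alive,v0) | N3.N0=(alive,v0) N3.N1=(alive,v0) N3.N2=(alive,v0) N3.N3=(alive,v0)
Op 2: gossip N3<->N0 -> N3.N0=(alive,v0) N3.N1=(alive,v0) N3.N2=(alive,v0) N3.N3=(alive,v0) | N0.N0=(alive,v0) N0.N1=(alive,v0) N0.N2=(alive,v0) N0.N3=(alive,v0)
Op 3: gossip N1<->N2 -> N1.N0=(alive,v0) N1.N1=(alive,v0) N1.N2=(alive,v0) N1.N3=(alive,v0) | N2.N0=(alive,v0) N2.N1=(alive,v0) N2.N2=(alive,v0) N2.N3=(alive,v0)
Op 4: N1 marks N3=alive -> (alive,v1)
Op 5: N2 marks N0=alive -> (alive,v1)
Op 6: gossip N1<->N2 -> N1.N0=(alive,v1) N1.N1=(alive,v0) N1.N2=(alive,v0) N1.N3=(alive,v1) | N2.N0=(alive,v1) N2.N1=(alive,v0) N2.N2=(alive,v0) N2.N3=(alive,v1)
Op 7: N2 marks N2=suspect -> (suspect,v1)
Op 8: gossip N2<->N1 -> N2.N0=(alive,v1) N2.N1=(alive,v0) N2.N2=(suspect,v1) N2.N3=(alive,v1) | N1.N0=(alive,v1) N1.N1=(alive,v0) N1.N2=(suspect,v1) N1.N3=(alive,v1)

Answer: N0=alive,1 N1=alive,0 N2=suspect,1 N3=alive,1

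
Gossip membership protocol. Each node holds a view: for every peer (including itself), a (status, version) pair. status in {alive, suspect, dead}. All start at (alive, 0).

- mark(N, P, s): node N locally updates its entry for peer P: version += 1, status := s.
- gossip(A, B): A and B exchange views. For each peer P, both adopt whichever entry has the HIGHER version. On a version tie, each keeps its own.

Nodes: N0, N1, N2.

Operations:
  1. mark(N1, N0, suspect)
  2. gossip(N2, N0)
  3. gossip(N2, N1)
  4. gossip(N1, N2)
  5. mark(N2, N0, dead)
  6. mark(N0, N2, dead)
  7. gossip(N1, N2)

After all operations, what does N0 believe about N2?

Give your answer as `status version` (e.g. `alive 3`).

Op 1: N1 marks N0=suspect -> (suspect,v1)
Op 2: gossip N2<->N0 -> N2.N0=(alive,v0) N2.N1=(alive,v0) N2.N2=(alive,v0) | N0.N0=(alive,v0) N0.N1=(alive,v0) N0.N2=(alive,v0)
Op 3: gossip N2<->N1 -> N2.N0=(suspect,v1) N2.N1=(alive,v0) N2.N2=(alive,v0) | N1.N0=(suspect,v1) N1.N1=(alive,v0) N1.N2=(alive,v0)
Op 4: gossip N1<->N2 -> N1.N0=(suspect,v1) N1.N1=(alive,v0) N1.N2=(alive,v0) | N2.N0=(suspect,v1) N2.N1=(alive,v0) N2.N2=(alive,v0)
Op 5: N2 marks N0=dead -> (dead,v2)
Op 6: N0 marks N2=dead -> (dead,v1)
Op 7: gossip N1<->N2 -> N1.N0=(dead,v2) N1.N1=(alive,v0) N1.N2=(alive,v0) | N2.N0=(dead,v2) N2.N1=(alive,v0) N2.N2=(alive,v0)

Answer: dead 1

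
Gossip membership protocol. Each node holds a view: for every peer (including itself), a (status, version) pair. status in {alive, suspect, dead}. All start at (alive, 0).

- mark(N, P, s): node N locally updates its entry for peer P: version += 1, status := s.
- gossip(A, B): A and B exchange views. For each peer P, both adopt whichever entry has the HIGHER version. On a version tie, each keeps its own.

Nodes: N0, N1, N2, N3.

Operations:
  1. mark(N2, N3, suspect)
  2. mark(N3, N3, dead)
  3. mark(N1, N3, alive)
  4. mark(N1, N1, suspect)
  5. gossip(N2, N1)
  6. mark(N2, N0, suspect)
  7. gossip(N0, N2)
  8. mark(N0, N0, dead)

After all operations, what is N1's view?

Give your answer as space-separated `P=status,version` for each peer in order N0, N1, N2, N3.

Answer: N0=alive,0 N1=suspect,1 N2=alive,0 N3=alive,1

Derivation:
Op 1: N2 marks N3=suspect -> (suspect,v1)
Op 2: N3 marks N3=dead -> (dead,v1)
Op 3: N1 marks N3=alive -> (alive,v1)
Op 4: N1 marks N1=suspect -> (suspect,v1)
Op 5: gossip N2<->N1 -> N2.N0=(alive,v0) N2.N1=(suspect,v1) N2.N2=(alive,v0) N2.N3=(suspect,v1) | N1.N0=(alive,v0) N1.N1=(suspect,v1) N1.N2=(alive,v0) N1.N3=(alive,v1)
Op 6: N2 marks N0=suspect -> (suspect,v1)
Op 7: gossip N0<->N2 -> N0.N0=(suspect,v1) N0.N1=(suspect,v1) N0.N2=(alive,v0) N0.N3=(suspect,v1) | N2.N0=(suspect,v1) N2.N1=(suspect,v1) N2.N2=(alive,v0) N2.N3=(suspect,v1)
Op 8: N0 marks N0=dead -> (dead,v2)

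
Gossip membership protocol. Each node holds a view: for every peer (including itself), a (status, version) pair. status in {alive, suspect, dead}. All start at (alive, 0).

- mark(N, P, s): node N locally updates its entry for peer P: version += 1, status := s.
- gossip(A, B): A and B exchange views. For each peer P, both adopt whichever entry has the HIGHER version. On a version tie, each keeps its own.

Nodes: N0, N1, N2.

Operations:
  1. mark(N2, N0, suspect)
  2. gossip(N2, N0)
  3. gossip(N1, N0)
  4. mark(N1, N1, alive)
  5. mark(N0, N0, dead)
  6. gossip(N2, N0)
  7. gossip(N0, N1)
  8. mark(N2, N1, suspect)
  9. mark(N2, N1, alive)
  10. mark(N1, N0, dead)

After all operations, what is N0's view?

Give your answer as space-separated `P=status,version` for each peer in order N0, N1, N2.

Answer: N0=dead,2 N1=alive,1 N2=alive,0

Derivation:
Op 1: N2 marks N0=suspect -> (suspect,v1)
Op 2: gossip N2<->N0 -> N2.N0=(suspect,v1) N2.N1=(alive,v0) N2.N2=(alive,v0) | N0.N0=(suspect,v1) N0.N1=(alive,v0) N0.N2=(alive,v0)
Op 3: gossip N1<->N0 -> N1.N0=(suspect,v1) N1.N1=(alive,v0) N1.N2=(alive,v0) | N0.N0=(suspect,v1) N0.N1=(alive,v0) N0.N2=(alive,v0)
Op 4: N1 marks N1=alive -> (alive,v1)
Op 5: N0 marks N0=dead -> (dead,v2)
Op 6: gossip N2<->N0 -> N2.N0=(dead,v2) N2.N1=(alive,v0) N2.N2=(alive,v0) | N0.N0=(dead,v2) N0.N1=(alive,v0) N0.N2=(alive,v0)
Op 7: gossip N0<->N1 -> N0.N0=(dead,v2) N0.N1=(alive,v1) N0.N2=(alive,v0) | N1.N0=(dead,v2) N1.N1=(alive,v1) N1.N2=(alive,v0)
Op 8: N2 marks N1=suspect -> (suspect,v1)
Op 9: N2 marks N1=alive -> (alive,v2)
Op 10: N1 marks N0=dead -> (dead,v3)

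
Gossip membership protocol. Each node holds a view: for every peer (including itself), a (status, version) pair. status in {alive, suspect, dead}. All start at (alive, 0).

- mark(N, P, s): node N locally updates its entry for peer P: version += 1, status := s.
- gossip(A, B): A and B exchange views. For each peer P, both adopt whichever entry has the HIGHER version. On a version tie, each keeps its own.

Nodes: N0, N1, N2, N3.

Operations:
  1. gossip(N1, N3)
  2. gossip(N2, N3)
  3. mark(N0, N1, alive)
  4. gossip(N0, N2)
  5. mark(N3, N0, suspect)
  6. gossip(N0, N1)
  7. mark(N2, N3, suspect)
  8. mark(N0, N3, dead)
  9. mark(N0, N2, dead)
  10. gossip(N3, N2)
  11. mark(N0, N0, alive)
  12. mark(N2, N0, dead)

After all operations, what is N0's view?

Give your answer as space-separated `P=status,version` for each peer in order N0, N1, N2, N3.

Op 1: gossip N1<->N3 -> N1.N0=(alive,v0) N1.N1=(alive,v0) N1.N2=(alive,v0) N1.N3=(alive,v0) | N3.N0=(alive,v0) N3.N1=(alive,v0) N3.N2=(alive,v0) N3.N3=(alive,v0)
Op 2: gossip N2<->N3 -> N2.N0=(alive,v0) N2.N1=(alive,v0) N2.N2=(alive,v0) N2.N3=(alive,v0) | N3.N0=(alive,v0) N3.N1=(alive,v0) N3.N2=(alive,v0) N3.N3=(alive,v0)
Op 3: N0 marks N1=alive -> (alive,v1)
Op 4: gossip N0<->N2 -> N0.N0=(alive,v0) N0.N1=(alive,v1) N0.N2=(alive,v0) N0.N3=(alive,v0) | N2.N0=(alive,v0) N2.N1=(alive,v1) N2.N2=(alive,v0) N2.N3=(alive,v0)
Op 5: N3 marks N0=suspect -> (suspect,v1)
Op 6: gossip N0<->N1 -> N0.N0=(alive,v0) N0.N1=(alive,v1) N0.N2=(alive,v0) N0.N3=(alive,v0) | N1.N0=(alive,v0) N1.N1=(alive,v1) N1.N2=(alive,v0) N1.N3=(alive,v0)
Op 7: N2 marks N3=suspect -> (suspect,v1)
Op 8: N0 marks N3=dead -> (dead,v1)
Op 9: N0 marks N2=dead -> (dead,v1)
Op 10: gossip N3<->N2 -> N3.N0=(suspect,v1) N3.N1=(alive,v1) N3.N2=(alive,v0) N3.N3=(suspect,v1) | N2.N0=(suspect,v1) N2.N1=(alive,v1) N2.N2=(alive,v0) N2.N3=(suspect,v1)
Op 11: N0 marks N0=alive -> (alive,v1)
Op 12: N2 marks N0=dead -> (dead,v2)

Answer: N0=alive,1 N1=alive,1 N2=dead,1 N3=dead,1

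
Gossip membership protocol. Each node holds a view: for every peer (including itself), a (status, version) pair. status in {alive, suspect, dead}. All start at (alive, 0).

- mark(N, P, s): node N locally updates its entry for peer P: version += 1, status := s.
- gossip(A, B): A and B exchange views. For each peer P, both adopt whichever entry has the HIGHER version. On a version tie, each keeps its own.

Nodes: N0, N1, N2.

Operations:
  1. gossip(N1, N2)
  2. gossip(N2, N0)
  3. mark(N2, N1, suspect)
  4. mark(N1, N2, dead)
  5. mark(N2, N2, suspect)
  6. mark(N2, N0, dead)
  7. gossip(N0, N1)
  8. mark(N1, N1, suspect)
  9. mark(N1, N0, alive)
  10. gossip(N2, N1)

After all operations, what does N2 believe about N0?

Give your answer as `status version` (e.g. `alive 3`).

Answer: dead 1

Derivation:
Op 1: gossip N1<->N2 -> N1.N0=(alive,v0) N1.N1=(alive,v0) N1.N2=(alive,v0) | N2.N0=(alive,v0) N2.N1=(alive,v0) N2.N2=(alive,v0)
Op 2: gossip N2<->N0 -> N2.N0=(alive,v0) N2.N1=(alive,v0) N2.N2=(alive,v0) | N0.N0=(alive,v0) N0.N1=(alive,v0) N0.N2=(alive,v0)
Op 3: N2 marks N1=suspect -> (suspect,v1)
Op 4: N1 marks N2=dead -> (dead,v1)
Op 5: N2 marks N2=suspect -> (suspect,v1)
Op 6: N2 marks N0=dead -> (dead,v1)
Op 7: gossip N0<->N1 -> N0.N0=(alive,v0) N0.N1=(alive,v0) N0.N2=(dead,v1) | N1.N0=(alive,v0) N1.N1=(alive,v0) N1.N2=(dead,v1)
Op 8: N1 marks N1=suspect -> (suspect,v1)
Op 9: N1 marks N0=alive -> (alive,v1)
Op 10: gossip N2<->N1 -> N2.N0=(dead,v1) N2.N1=(suspect,v1) N2.N2=(suspect,v1) | N1.N0=(alive,v1) N1.N1=(suspect,v1) N1.N2=(dead,v1)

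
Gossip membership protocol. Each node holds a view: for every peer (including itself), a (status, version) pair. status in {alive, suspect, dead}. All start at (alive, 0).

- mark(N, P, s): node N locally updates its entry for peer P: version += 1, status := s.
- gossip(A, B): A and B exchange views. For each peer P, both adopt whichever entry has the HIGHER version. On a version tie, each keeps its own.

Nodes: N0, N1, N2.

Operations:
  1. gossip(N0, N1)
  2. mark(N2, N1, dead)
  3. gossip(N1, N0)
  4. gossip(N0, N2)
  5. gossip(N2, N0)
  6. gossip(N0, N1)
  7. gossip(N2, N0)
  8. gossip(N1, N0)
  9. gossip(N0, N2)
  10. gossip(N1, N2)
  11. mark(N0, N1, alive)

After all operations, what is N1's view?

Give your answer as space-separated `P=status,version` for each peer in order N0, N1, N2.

Op 1: gossip N0<->N1 -> N0.N0=(alive,v0) N0.N1=(alive,v0) N0.N2=(alive,v0) | N1.N0=(alive,v0) N1.N1=(alive,v0) N1.N2=(alive,v0)
Op 2: N2 marks N1=dead -> (dead,v1)
Op 3: gossip N1<->N0 -> N1.N0=(alive,v0) N1.N1=(alive,v0) N1.N2=(alive,v0) | N0.N0=(alive,v0) N0.N1=(alive,v0) N0.N2=(alive,v0)
Op 4: gossip N0<->N2 -> N0.N0=(alive,v0) N0.N1=(dead,v1) N0.N2=(alive,v0) | N2.N0=(alive,v0) N2.N1=(dead,v1) N2.N2=(alive,v0)
Op 5: gossip N2<->N0 -> N2.N0=(alive,v0) N2.N1=(dead,v1) N2.N2=(alive,v0) | N0.N0=(alive,v0) N0.N1=(dead,v1) N0.N2=(alive,v0)
Op 6: gossip N0<->N1 -> N0.N0=(alive,v0) N0.N1=(dead,v1) N0.N2=(alive,v0) | N1.N0=(alive,v0) N1.N1=(dead,v1) N1.N2=(alive,v0)
Op 7: gossip N2<->N0 -> N2.N0=(alive,v0) N2.N1=(dead,v1) N2.N2=(alive,v0) | N0.N0=(alive,v0) N0.N1=(dead,v1) N0.N2=(alive,v0)
Op 8: gossip N1<->N0 -> N1.N0=(alive,v0) N1.N1=(dead,v1) N1.N2=(alive,v0) | N0.N0=(alive,v0) N0.N1=(dead,v1) N0.N2=(alive,v0)
Op 9: gossip N0<->N2 -> N0.N0=(alive,v0) N0.N1=(dead,v1) N0.N2=(alive,v0) | N2.N0=(alive,v0) N2.N1=(dead,v1) N2.N2=(alive,v0)
Op 10: gossip N1<->N2 -> N1.N0=(alive,v0) N1.N1=(dead,v1) N1.N2=(alive,v0) | N2.N0=(alive,v0) N2.N1=(dead,v1) N2.N2=(alive,v0)
Op 11: N0 marks N1=alive -> (alive,v2)

Answer: N0=alive,0 N1=dead,1 N2=alive,0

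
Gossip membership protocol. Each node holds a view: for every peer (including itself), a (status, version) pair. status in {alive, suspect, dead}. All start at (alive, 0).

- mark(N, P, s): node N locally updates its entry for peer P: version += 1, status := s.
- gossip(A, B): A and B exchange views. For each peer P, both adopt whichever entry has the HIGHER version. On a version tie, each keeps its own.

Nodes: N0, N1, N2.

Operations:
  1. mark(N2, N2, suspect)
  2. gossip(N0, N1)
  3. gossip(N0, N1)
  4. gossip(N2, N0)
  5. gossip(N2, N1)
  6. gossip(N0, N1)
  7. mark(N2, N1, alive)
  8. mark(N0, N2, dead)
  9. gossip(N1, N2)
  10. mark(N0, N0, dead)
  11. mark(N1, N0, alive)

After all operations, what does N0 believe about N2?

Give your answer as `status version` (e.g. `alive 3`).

Op 1: N2 marks N2=suspect -> (suspect,v1)
Op 2: gossip N0<->N1 -> N0.N0=(alive,v0) N0.N1=(alive,v0) N0.N2=(alive,v0) | N1.N0=(alive,v0) N1.N1=(alive,v0) N1.N2=(alive,v0)
Op 3: gossip N0<->N1 -> N0.N0=(alive,v0) N0.N1=(alive,v0) N0.N2=(alive,v0) | N1.N0=(alive,v0) N1.N1=(alive,v0) N1.N2=(alive,v0)
Op 4: gossip N2<->N0 -> N2.N0=(alive,v0) N2.N1=(alive,v0) N2.N2=(suspect,v1) | N0.N0=(alive,v0) N0.N1=(alive,v0) N0.N2=(suspect,v1)
Op 5: gossip N2<->N1 -> N2.N0=(alive,v0) N2.N1=(alive,v0) N2.N2=(suspect,v1) | N1.N0=(alive,v0) N1.N1=(alive,v0) N1.N2=(suspect,v1)
Op 6: gossip N0<->N1 -> N0.N0=(alive,v0) N0.N1=(alive,v0) N0.N2=(suspect,v1) | N1.N0=(alive,v0) N1.N1=(alive,v0) N1.N2=(suspect,v1)
Op 7: N2 marks N1=alive -> (alive,v1)
Op 8: N0 marks N2=dead -> (dead,v2)
Op 9: gossip N1<->N2 -> N1.N0=(alive,v0) N1.N1=(alive,v1) N1.N2=(suspect,v1) | N2.N0=(alive,v0) N2.N1=(alive,v1) N2.N2=(suspect,v1)
Op 10: N0 marks N0=dead -> (dead,v1)
Op 11: N1 marks N0=alive -> (alive,v1)

Answer: dead 2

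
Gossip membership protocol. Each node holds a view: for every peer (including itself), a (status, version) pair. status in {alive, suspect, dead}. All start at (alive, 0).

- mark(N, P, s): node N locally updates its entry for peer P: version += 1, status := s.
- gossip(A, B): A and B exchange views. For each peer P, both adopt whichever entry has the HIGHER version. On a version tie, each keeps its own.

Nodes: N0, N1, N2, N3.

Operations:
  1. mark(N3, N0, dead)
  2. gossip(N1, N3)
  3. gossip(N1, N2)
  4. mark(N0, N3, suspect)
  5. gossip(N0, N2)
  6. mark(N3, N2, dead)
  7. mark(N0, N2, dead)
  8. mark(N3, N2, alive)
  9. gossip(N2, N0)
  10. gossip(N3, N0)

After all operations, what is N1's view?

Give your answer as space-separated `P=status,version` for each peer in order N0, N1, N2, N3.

Answer: N0=dead,1 N1=alive,0 N2=alive,0 N3=alive,0

Derivation:
Op 1: N3 marks N0=dead -> (dead,v1)
Op 2: gossip N1<->N3 -> N1.N0=(dead,v1) N1.N1=(alive,v0) N1.N2=(alive,v0) N1.N3=(alive,v0) | N3.N0=(dead,v1) N3.N1=(alive,v0) N3.N2=(alive,v0) N3.N3=(alive,v0)
Op 3: gossip N1<->N2 -> N1.N0=(dead,v1) N1.N1=(alive,v0) N1.N2=(alive,v0) N1.N3=(alive,v0) | N2.N0=(dead,v1) N2.N1=(alive,v0) N2.N2=(alive,v0) N2.N3=(alive,v0)
Op 4: N0 marks N3=suspect -> (suspect,v1)
Op 5: gossip N0<->N2 -> N0.N0=(dead,v1) N0.N1=(alive,v0) N0.N2=(alive,v0) N0.N3=(suspect,v1) | N2.N0=(dead,v1) N2.N1=(alive,v0) N2.N2=(alive,v0) N2.N3=(suspect,v1)
Op 6: N3 marks N2=dead -> (dead,v1)
Op 7: N0 marks N2=dead -> (dead,v1)
Op 8: N3 marks N2=alive -> (alive,v2)
Op 9: gossip N2<->N0 -> N2.N0=(dead,v1) N2.N1=(alive,v0) N2.N2=(dead,v1) N2.N3=(suspect,v1) | N0.N0=(dead,v1) N0.N1=(alive,v0) N0.N2=(dead,v1) N0.N3=(suspect,v1)
Op 10: gossip N3<->N0 -> N3.N0=(dead,v1) N3.N1=(alive,v0) N3.N2=(alive,v2) N3.N3=(suspect,v1) | N0.N0=(dead,v1) N0.N1=(alive,v0) N0.N2=(alive,v2) N0.N3=(suspect,v1)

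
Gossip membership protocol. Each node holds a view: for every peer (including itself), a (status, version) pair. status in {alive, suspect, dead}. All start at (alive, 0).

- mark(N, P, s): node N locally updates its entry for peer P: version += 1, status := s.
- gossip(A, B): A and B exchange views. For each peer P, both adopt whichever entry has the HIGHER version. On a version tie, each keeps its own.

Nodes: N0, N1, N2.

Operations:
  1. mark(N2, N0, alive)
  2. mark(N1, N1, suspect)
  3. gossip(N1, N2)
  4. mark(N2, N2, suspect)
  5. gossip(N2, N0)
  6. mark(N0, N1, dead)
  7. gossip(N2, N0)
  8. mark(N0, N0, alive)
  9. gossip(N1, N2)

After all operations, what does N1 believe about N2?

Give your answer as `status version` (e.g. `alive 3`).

Answer: suspect 1

Derivation:
Op 1: N2 marks N0=alive -> (alive,v1)
Op 2: N1 marks N1=suspect -> (suspect,v1)
Op 3: gossip N1<->N2 -> N1.N0=(alive,v1) N1.N1=(suspect,v1) N1.N2=(alive,v0) | N2.N0=(alive,v1) N2.N1=(suspect,v1) N2.N2=(alive,v0)
Op 4: N2 marks N2=suspect -> (suspect,v1)
Op 5: gossip N2<->N0 -> N2.N0=(alive,v1) N2.N1=(suspect,v1) N2.N2=(suspect,v1) | N0.N0=(alive,v1) N0.N1=(suspect,v1) N0.N2=(suspect,v1)
Op 6: N0 marks N1=dead -> (dead,v2)
Op 7: gossip N2<->N0 -> N2.N0=(alive,v1) N2.N1=(dead,v2) N2.N2=(suspect,v1) | N0.N0=(alive,v1) N0.N1=(dead,v2) N0.N2=(suspect,v1)
Op 8: N0 marks N0=alive -> (alive,v2)
Op 9: gossip N1<->N2 -> N1.N0=(alive,v1) N1.N1=(dead,v2) N1.N2=(suspect,v1) | N2.N0=(alive,v1) N2.N1=(dead,v2) N2.N2=(suspect,v1)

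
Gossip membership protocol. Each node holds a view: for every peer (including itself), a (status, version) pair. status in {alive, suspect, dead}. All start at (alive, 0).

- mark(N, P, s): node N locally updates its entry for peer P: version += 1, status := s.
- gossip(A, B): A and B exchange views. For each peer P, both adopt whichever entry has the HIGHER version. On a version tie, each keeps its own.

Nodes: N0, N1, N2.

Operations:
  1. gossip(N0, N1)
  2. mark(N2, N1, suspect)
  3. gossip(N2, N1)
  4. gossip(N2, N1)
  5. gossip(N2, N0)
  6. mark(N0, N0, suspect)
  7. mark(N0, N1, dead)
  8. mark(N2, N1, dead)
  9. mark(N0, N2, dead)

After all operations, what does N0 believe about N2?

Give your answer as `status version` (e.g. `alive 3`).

Op 1: gossip N0<->N1 -> N0.N0=(alive,v0) N0.N1=(alive,v0) N0.N2=(alive,v0) | N1.N0=(alive,v0) N1.N1=(alive,v0) N1.N2=(alive,v0)
Op 2: N2 marks N1=suspect -> (suspect,v1)
Op 3: gossip N2<->N1 -> N2.N0=(alive,v0) N2.N1=(suspect,v1) N2.N2=(alive,v0) | N1.N0=(alive,v0) N1.N1=(suspect,v1) N1.N2=(alive,v0)
Op 4: gossip N2<->N1 -> N2.N0=(alive,v0) N2.N1=(suspect,v1) N2.N2=(alive,v0) | N1.N0=(alive,v0) N1.N1=(suspect,v1) N1.N2=(alive,v0)
Op 5: gossip N2<->N0 -> N2.N0=(alive,v0) N2.N1=(suspect,v1) N2.N2=(alive,v0) | N0.N0=(alive,v0) N0.N1=(suspect,v1) N0.N2=(alive,v0)
Op 6: N0 marks N0=suspect -> (suspect,v1)
Op 7: N0 marks N1=dead -> (dead,v2)
Op 8: N2 marks N1=dead -> (dead,v2)
Op 9: N0 marks N2=dead -> (dead,v1)

Answer: dead 1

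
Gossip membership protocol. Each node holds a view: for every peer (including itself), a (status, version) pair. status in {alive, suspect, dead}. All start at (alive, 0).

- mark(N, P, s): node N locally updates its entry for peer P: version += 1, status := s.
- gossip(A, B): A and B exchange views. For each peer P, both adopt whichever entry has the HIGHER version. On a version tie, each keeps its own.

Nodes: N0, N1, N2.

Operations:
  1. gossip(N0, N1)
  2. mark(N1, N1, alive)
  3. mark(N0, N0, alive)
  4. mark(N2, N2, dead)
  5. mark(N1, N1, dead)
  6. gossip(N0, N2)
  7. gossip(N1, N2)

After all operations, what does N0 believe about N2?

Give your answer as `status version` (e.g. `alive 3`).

Op 1: gossip N0<->N1 -> N0.N0=(alive,v0) N0.N1=(alive,v0) N0.N2=(alive,v0) | N1.N0=(alive,v0) N1.N1=(alive,v0) N1.N2=(alive,v0)
Op 2: N1 marks N1=alive -> (alive,v1)
Op 3: N0 marks N0=alive -> (alive,v1)
Op 4: N2 marks N2=dead -> (dead,v1)
Op 5: N1 marks N1=dead -> (dead,v2)
Op 6: gossip N0<->N2 -> N0.N0=(alive,v1) N0.N1=(alive,v0) N0.N2=(dead,v1) | N2.N0=(alive,v1) N2.N1=(alive,v0) N2.N2=(dead,v1)
Op 7: gossip N1<->N2 -> N1.N0=(alive,v1) N1.N1=(dead,v2) N1.N2=(dead,v1) | N2.N0=(alive,v1) N2.N1=(dead,v2) N2.N2=(dead,v1)

Answer: dead 1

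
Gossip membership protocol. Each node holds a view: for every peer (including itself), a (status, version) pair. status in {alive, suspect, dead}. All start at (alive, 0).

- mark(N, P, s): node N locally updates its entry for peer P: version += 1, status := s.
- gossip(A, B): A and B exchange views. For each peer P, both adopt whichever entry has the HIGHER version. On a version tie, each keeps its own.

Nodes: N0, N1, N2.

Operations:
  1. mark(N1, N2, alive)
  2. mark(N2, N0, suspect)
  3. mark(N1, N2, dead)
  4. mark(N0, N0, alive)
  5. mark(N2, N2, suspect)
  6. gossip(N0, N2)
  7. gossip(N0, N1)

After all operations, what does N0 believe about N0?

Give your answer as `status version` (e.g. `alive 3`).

Op 1: N1 marks N2=alive -> (alive,v1)
Op 2: N2 marks N0=suspect -> (suspect,v1)
Op 3: N1 marks N2=dead -> (dead,v2)
Op 4: N0 marks N0=alive -> (alive,v1)
Op 5: N2 marks N2=suspect -> (suspect,v1)
Op 6: gossip N0<->N2 -> N0.N0=(alive,v1) N0.N1=(alive,v0) N0.N2=(suspect,v1) | N2.N0=(suspect,v1) N2.N1=(alive,v0) N2.N2=(suspect,v1)
Op 7: gossip N0<->N1 -> N0.N0=(alive,v1) N0.N1=(alive,v0) N0.N2=(dead,v2) | N1.N0=(alive,v1) N1.N1=(alive,v0) N1.N2=(dead,v2)

Answer: alive 1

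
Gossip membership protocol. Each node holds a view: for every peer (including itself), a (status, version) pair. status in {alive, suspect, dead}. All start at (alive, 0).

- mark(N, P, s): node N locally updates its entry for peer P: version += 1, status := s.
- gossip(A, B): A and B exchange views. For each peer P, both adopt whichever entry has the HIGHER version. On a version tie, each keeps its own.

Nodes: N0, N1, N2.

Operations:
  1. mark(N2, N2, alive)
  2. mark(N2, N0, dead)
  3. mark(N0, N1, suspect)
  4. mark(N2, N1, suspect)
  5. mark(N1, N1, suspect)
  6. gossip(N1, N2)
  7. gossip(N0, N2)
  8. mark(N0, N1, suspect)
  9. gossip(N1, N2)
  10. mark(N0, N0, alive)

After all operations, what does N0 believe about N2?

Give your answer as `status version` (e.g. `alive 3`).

Answer: alive 1

Derivation:
Op 1: N2 marks N2=alive -> (alive,v1)
Op 2: N2 marks N0=dead -> (dead,v1)
Op 3: N0 marks N1=suspect -> (suspect,v1)
Op 4: N2 marks N1=suspect -> (suspect,v1)
Op 5: N1 marks N1=suspect -> (suspect,v1)
Op 6: gossip N1<->N2 -> N1.N0=(dead,v1) N1.N1=(suspect,v1) N1.N2=(alive,v1) | N2.N0=(dead,v1) N2.N1=(suspect,v1) N2.N2=(alive,v1)
Op 7: gossip N0<->N2 -> N0.N0=(dead,v1) N0.N1=(suspect,v1) N0.N2=(alive,v1) | N2.N0=(dead,v1) N2.N1=(suspect,v1) N2.N2=(alive,v1)
Op 8: N0 marks N1=suspect -> (suspect,v2)
Op 9: gossip N1<->N2 -> N1.N0=(dead,v1) N1.N1=(suspect,v1) N1.N2=(alive,v1) | N2.N0=(dead,v1) N2.N1=(suspect,v1) N2.N2=(alive,v1)
Op 10: N0 marks N0=alive -> (alive,v2)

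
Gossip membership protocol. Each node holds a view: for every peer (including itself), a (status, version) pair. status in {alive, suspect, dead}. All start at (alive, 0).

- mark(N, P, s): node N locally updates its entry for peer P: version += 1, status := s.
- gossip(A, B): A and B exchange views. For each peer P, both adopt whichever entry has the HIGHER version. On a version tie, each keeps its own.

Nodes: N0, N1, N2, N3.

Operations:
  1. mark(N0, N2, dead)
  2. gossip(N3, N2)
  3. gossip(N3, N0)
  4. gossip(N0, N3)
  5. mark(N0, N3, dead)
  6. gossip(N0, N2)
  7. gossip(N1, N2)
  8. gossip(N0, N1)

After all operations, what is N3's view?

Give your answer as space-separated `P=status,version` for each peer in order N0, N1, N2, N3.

Op 1: N0 marks N2=dead -> (dead,v1)
Op 2: gossip N3<->N2 -> N3.N0=(alive,v0) N3.N1=(alive,v0) N3.N2=(alive,v0) N3.N3=(alive,v0) | N2.N0=(alive,v0) N2.N1=(alive,v0) N2.N2=(alive,v0) N2.N3=(alive,v0)
Op 3: gossip N3<->N0 -> N3.N0=(alive,v0) N3.N1=(alive,v0) N3.N2=(dead,v1) N3.N3=(alive,v0) | N0.N0=(alive,v0) N0.N1=(alive,v0) N0.N2=(dead,v1) N0.N3=(alive,v0)
Op 4: gossip N0<->N3 -> N0.N0=(alive,v0) N0.N1=(alive,v0) N0.N2=(dead,v1) N0.N3=(alive,v0) | N3.N0=(alive,v0) N3.N1=(alive,v0) N3.N2=(dead,v1) N3.N3=(alive,v0)
Op 5: N0 marks N3=dead -> (dead,v1)
Op 6: gossip N0<->N2 -> N0.N0=(alive,v0) N0.N1=(alive,v0) N0.N2=(dead,v1) N0.N3=(dead,v1) | N2.N0=(alive,v0) N2.N1=(alive,v0) N2.N2=(dead,v1) N2.N3=(dead,v1)
Op 7: gossip N1<->N2 -> N1.N0=(alive,v0) N1.N1=(alive,v0) N1.N2=(dead,v1) N1.N3=(dead,v1) | N2.N0=(alive,v0) N2.N1=(alive,v0) N2.N2=(dead,v1) N2.N3=(dead,v1)
Op 8: gossip N0<->N1 -> N0.N0=(alive,v0) N0.N1=(alive,v0) N0.N2=(dead,v1) N0.N3=(dead,v1) | N1.N0=(alive,v0) N1.N1=(alive,v0) N1.N2=(dead,v1) N1.N3=(dead,v1)

Answer: N0=alive,0 N1=alive,0 N2=dead,1 N3=alive,0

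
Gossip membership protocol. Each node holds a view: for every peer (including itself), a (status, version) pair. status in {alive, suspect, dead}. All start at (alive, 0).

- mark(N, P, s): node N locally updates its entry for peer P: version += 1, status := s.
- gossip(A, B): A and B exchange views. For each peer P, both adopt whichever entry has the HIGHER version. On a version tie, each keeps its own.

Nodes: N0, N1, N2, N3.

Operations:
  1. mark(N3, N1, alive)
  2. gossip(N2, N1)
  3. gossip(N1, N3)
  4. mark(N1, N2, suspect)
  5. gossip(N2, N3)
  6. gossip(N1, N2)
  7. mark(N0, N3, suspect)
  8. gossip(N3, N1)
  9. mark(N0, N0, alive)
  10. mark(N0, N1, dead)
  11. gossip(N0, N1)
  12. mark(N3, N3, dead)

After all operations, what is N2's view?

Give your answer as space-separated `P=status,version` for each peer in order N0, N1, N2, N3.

Answer: N0=alive,0 N1=alive,1 N2=suspect,1 N3=alive,0

Derivation:
Op 1: N3 marks N1=alive -> (alive,v1)
Op 2: gossip N2<->N1 -> N2.N0=(alive,v0) N2.N1=(alive,v0) N2.N2=(alive,v0) N2.N3=(alive,v0) | N1.N0=(alive,v0) N1.N1=(alive,v0) N1.N2=(alive,v0) N1.N3=(alive,v0)
Op 3: gossip N1<->N3 -> N1.N0=(alive,v0) N1.N1=(alive,v1) N1.N2=(alive,v0) N1.N3=(alive,v0) | N3.N0=(alive,v0) N3.N1=(alive,v1) N3.N2=(alive,v0) N3.N3=(alive,v0)
Op 4: N1 marks N2=suspect -> (suspect,v1)
Op 5: gossip N2<->N3 -> N2.N0=(alive,v0) N2.N1=(alive,v1) N2.N2=(alive,v0) N2.N3=(alive,v0) | N3.N0=(alive,v0) N3.N1=(alive,v1) N3.N2=(alive,v0) N3.N3=(alive,v0)
Op 6: gossip N1<->N2 -> N1.N0=(alive,v0) N1.N1=(alive,v1) N1.N2=(suspect,v1) N1.N3=(alive,v0) | N2.N0=(alive,v0) N2.N1=(alive,v1) N2.N2=(suspect,v1) N2.N3=(alive,v0)
Op 7: N0 marks N3=suspect -> (suspect,v1)
Op 8: gossip N3<->N1 -> N3.N0=(alive,v0) N3.N1=(alive,v1) N3.N2=(suspect,v1) N3.N3=(alive,v0) | N1.N0=(alive,v0) N1.N1=(alive,v1) N1.N2=(suspect,v1) N1.N3=(alive,v0)
Op 9: N0 marks N0=alive -> (alive,v1)
Op 10: N0 marks N1=dead -> (dead,v1)
Op 11: gossip N0<->N1 -> N0.N0=(alive,v1) N0.N1=(dead,v1) N0.N2=(suspect,v1) N0.N3=(suspect,v1) | N1.N0=(alive,v1) N1.N1=(alive,v1) N1.N2=(suspect,v1) N1.N3=(suspect,v1)
Op 12: N3 marks N3=dead -> (dead,v1)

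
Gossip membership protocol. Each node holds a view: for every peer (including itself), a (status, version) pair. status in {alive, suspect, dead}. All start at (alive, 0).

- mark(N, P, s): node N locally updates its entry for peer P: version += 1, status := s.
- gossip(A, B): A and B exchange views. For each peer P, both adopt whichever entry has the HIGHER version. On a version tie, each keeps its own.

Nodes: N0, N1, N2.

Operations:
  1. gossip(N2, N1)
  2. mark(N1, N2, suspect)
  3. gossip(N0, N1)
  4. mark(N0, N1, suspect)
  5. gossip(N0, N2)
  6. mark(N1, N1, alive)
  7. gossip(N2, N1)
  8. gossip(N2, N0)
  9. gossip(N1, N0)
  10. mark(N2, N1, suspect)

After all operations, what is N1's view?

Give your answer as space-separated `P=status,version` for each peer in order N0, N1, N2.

Op 1: gossip N2<->N1 -> N2.N0=(alive,v0) N2.N1=(alive,v0) N2.N2=(alive,v0) | N1.N0=(alive,v0) N1.N1=(alive,v0) N1.N2=(alive,v0)
Op 2: N1 marks N2=suspect -> (suspect,v1)
Op 3: gossip N0<->N1 -> N0.N0=(alive,v0) N0.N1=(alive,v0) N0.N2=(suspect,v1) | N1.N0=(alive,v0) N1.N1=(alive,v0) N1.N2=(suspect,v1)
Op 4: N0 marks N1=suspect -> (suspect,v1)
Op 5: gossip N0<->N2 -> N0.N0=(alive,v0) N0.N1=(suspect,v1) N0.N2=(suspect,v1) | N2.N0=(alive,v0) N2.N1=(suspect,v1) N2.N2=(suspect,v1)
Op 6: N1 marks N1=alive -> (alive,v1)
Op 7: gossip N2<->N1 -> N2.N0=(alive,v0) N2.N1=(suspect,v1) N2.N2=(suspect,v1) | N1.N0=(alive,v0) N1.N1=(alive,v1) N1.N2=(suspect,v1)
Op 8: gossip N2<->N0 -> N2.N0=(alive,v0) N2.N1=(suspect,v1) N2.N2=(suspect,v1) | N0.N0=(alive,v0) N0.N1=(suspect,v1) N0.N2=(suspect,v1)
Op 9: gossip N1<->N0 -> N1.N0=(alive,v0) N1.N1=(alive,v1) N1.N2=(suspect,v1) | N0.N0=(alive,v0) N0.N1=(suspect,v1) N0.N2=(suspect,v1)
Op 10: N2 marks N1=suspect -> (suspect,v2)

Answer: N0=alive,0 N1=alive,1 N2=suspect,1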